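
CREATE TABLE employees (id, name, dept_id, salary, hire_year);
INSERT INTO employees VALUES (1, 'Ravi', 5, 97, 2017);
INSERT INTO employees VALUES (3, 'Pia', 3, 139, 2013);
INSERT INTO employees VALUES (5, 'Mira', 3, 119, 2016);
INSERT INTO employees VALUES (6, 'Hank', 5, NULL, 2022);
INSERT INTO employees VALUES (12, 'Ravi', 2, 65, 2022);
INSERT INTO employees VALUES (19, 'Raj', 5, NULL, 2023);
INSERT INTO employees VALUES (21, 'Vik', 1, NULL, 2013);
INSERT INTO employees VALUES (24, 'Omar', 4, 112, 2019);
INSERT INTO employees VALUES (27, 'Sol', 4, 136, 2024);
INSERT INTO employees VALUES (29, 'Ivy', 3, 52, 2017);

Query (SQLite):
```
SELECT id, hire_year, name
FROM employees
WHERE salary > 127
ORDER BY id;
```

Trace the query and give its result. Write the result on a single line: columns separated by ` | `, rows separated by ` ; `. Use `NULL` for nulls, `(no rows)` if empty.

3 | 2013 | Pia ; 27 | 2024 | Sol

salary > 127: ids {3, 27}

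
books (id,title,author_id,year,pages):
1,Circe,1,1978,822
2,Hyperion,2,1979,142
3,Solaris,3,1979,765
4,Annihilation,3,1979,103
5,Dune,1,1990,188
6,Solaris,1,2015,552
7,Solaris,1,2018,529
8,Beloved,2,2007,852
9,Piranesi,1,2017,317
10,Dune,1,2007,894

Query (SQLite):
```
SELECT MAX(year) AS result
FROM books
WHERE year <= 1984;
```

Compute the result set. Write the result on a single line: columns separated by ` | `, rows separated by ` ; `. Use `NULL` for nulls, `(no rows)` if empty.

1979

Rows where year <= 1984 → year values: [1978, 1979, 1979, 1979].
MAX of non-NULL values = 1979.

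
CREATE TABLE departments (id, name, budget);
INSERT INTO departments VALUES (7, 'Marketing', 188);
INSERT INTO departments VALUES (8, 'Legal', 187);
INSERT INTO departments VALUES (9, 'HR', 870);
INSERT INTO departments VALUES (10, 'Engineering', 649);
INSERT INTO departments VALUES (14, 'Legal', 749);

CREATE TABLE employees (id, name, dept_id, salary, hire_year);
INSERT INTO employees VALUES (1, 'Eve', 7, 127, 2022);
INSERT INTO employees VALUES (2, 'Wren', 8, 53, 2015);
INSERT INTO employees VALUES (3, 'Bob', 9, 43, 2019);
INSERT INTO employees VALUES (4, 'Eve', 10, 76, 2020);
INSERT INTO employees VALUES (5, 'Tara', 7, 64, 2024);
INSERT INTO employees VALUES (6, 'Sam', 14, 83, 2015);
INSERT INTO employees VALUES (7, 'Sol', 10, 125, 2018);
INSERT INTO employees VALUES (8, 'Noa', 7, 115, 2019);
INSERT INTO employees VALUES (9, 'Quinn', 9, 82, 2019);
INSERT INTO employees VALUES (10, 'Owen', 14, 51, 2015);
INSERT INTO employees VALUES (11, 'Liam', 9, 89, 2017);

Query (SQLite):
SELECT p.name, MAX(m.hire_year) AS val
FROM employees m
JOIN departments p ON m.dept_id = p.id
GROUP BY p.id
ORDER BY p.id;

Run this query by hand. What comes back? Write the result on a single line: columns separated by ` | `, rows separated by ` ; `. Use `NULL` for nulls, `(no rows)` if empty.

Marketing | 2024 ; Legal | 2015 ; HR | 2019 ; Engineering | 2020 ; Legal | 2015

Join each employees row to its departments via dept_id.
Group joined rows by departments.id; compute MAX(m.hire_year) per group.
  7: ids {1, 5, 8} → MAX(m.hire_year)=2024
  8: ids {2} → MAX(m.hire_year)=2015
  9: ids {3, 9, 11} → MAX(m.hire_year)=2019
  10: ids {4, 7} → MAX(m.hire_year)=2020
  14: ids {6, 10} → MAX(m.hire_year)=2015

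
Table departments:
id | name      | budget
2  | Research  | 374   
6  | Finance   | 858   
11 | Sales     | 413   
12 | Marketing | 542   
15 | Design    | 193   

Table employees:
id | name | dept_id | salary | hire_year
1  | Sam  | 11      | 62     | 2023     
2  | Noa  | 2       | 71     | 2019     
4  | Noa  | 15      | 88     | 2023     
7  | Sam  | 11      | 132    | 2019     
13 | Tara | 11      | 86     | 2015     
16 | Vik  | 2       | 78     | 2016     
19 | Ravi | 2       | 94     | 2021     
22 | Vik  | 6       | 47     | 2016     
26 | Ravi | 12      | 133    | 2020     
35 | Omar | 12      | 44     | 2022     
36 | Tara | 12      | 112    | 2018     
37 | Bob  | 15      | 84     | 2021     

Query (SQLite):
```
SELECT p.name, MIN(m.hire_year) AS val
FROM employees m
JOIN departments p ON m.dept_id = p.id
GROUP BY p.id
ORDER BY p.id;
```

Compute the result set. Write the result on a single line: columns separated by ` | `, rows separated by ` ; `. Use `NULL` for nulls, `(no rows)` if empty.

Join each employees row to its departments via dept_id.
Group joined rows by departments.id; compute MIN(m.hire_year) per group.
  2: ids {2, 16, 19} → MIN(m.hire_year)=2016
  6: ids {22} → MIN(m.hire_year)=2016
  11: ids {1, 7, 13} → MIN(m.hire_year)=2015
  12: ids {26, 35, 36} → MIN(m.hire_year)=2018
  15: ids {4, 37} → MIN(m.hire_year)=2021

Research | 2016 ; Finance | 2016 ; Sales | 2015 ; Marketing | 2018 ; Design | 2021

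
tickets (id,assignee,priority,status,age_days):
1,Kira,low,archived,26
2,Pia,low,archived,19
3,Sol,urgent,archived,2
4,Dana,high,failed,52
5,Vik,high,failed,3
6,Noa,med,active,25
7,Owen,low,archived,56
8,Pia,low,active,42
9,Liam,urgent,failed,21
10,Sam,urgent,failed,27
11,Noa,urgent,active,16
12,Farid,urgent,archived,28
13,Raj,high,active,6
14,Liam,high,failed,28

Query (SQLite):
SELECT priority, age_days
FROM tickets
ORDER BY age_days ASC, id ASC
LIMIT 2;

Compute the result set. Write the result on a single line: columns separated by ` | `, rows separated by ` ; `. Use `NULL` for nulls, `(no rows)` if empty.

Sort by age_days asc, tiebreak id asc: (2, id=3), (3, id=5), (6, id=13), (16, id=11), (19, id=2) …. Take first 2.

urgent | 2 ; high | 3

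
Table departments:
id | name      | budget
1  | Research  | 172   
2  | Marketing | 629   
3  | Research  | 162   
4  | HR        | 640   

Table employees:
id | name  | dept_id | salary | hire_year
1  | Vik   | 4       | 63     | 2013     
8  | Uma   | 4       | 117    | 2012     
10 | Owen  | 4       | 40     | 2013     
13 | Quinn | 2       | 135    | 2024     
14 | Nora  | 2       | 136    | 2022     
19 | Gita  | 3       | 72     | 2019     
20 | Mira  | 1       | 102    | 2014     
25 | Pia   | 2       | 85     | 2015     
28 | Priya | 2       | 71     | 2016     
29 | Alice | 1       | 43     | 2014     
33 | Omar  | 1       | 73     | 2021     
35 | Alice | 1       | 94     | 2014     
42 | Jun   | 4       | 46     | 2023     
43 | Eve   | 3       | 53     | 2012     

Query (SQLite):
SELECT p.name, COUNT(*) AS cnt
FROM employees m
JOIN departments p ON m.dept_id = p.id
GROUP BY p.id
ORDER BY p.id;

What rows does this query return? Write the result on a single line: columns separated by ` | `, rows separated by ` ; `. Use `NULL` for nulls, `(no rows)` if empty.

Research | 4 ; Marketing | 4 ; Research | 2 ; HR | 4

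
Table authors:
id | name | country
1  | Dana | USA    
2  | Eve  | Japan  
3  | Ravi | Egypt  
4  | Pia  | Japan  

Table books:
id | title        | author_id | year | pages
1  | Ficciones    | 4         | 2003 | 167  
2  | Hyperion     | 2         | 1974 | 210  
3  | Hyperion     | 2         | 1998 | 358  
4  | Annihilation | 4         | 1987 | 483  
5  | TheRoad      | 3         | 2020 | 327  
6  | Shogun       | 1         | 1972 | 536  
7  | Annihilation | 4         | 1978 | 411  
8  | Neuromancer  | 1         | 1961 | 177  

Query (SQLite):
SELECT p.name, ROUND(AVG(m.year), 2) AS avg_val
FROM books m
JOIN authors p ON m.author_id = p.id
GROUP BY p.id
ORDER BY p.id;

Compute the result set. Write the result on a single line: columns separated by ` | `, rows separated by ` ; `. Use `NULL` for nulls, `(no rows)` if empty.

Join each books row to its authors via author_id.
Group joined rows by authors.id; compute ROUND(AVG(m.year), 2) per group.
  1: ids {6, 8} → ROUND(AVG(m.year), 2)=1966.5
  2: ids {2, 3} → ROUND(AVG(m.year), 2)=1986
  3: ids {5} → ROUND(AVG(m.year), 2)=2020
  4: ids {1, 4, 7} → ROUND(AVG(m.year), 2)=1989.33

Dana | 1966.5 ; Eve | 1986 ; Ravi | 2020 ; Pia | 1989.33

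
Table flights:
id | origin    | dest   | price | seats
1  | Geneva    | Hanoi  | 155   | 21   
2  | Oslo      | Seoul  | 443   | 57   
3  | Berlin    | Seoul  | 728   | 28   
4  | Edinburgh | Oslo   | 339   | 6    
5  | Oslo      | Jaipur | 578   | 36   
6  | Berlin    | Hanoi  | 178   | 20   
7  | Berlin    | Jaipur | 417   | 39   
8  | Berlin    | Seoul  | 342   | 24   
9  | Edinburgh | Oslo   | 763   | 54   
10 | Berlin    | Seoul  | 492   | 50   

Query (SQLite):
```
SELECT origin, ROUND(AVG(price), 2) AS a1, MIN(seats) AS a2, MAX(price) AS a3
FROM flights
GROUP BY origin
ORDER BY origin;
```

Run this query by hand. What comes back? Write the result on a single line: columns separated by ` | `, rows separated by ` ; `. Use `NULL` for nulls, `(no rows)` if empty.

Group flights by origin.
Per group compute: ROUND(AVG(price), 2), MIN(seats), MAX(price).
  Berlin: ids {3, 6, 7, 8, 10} → ROUND(AVG(price), 2)=431.4, MIN(seats)=20, MAX(price)=728
  Edinburgh: ids {4, 9} → ROUND(AVG(price), 2)=551, MIN(seats)=6, MAX(price)=763
  Geneva: ids {1} → ROUND(AVG(price), 2)=155, MIN(seats)=21, MAX(price)=155
  Oslo: ids {2, 5} → ROUND(AVG(price), 2)=510.5, MIN(seats)=36, MAX(price)=578

Berlin | 431.4 | 20 | 728 ; Edinburgh | 551 | 6 | 763 ; Geneva | 155 | 21 | 155 ; Oslo | 510.5 | 36 | 578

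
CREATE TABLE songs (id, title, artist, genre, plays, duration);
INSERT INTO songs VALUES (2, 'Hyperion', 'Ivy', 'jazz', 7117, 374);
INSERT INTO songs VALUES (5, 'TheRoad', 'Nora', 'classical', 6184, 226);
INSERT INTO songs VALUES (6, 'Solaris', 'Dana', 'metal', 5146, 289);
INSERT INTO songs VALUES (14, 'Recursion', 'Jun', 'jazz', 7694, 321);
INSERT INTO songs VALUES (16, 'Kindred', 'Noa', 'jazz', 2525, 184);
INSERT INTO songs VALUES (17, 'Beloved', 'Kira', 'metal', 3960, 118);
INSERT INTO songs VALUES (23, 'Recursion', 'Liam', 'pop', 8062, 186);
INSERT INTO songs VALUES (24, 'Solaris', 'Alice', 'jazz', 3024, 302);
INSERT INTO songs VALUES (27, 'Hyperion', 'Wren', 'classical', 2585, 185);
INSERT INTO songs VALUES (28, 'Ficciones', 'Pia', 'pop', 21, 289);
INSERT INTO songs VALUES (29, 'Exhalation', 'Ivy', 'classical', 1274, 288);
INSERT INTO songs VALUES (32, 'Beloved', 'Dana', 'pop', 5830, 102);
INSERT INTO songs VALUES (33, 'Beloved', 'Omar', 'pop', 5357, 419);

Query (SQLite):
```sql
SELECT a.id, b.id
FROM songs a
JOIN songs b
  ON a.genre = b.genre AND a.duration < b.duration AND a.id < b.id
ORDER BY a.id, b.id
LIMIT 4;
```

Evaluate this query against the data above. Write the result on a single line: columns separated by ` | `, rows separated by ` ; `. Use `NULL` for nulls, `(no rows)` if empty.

5 | 29 ; 16 | 24 ; 23 | 28 ; 23 | 33

Pairs (a,b) with same genre, a.duration < b.duration, a.id < b.id.
genre groups: classical:{5,27,29} jazz:{2,14,16,24} metal:{6,17} pop:{23,28,32,33}
Ordered by (a.id, b.id); first 4.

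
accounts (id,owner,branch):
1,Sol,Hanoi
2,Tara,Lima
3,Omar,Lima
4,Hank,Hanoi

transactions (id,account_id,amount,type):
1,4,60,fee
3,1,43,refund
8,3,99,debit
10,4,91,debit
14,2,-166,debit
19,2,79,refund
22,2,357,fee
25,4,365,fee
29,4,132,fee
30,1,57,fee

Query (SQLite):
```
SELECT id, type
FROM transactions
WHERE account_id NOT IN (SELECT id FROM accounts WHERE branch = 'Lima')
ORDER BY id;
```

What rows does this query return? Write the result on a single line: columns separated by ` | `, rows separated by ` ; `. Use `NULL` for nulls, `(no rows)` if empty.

1 | fee ; 3 | refund ; 10 | debit ; 25 | fee ; 29 | fee ; 30 | fee

Inner query: accounts.id where branch = 'Lima'.
Outer: keep transactions rows whose account_id is not in that set.
Inner query → {2, 3}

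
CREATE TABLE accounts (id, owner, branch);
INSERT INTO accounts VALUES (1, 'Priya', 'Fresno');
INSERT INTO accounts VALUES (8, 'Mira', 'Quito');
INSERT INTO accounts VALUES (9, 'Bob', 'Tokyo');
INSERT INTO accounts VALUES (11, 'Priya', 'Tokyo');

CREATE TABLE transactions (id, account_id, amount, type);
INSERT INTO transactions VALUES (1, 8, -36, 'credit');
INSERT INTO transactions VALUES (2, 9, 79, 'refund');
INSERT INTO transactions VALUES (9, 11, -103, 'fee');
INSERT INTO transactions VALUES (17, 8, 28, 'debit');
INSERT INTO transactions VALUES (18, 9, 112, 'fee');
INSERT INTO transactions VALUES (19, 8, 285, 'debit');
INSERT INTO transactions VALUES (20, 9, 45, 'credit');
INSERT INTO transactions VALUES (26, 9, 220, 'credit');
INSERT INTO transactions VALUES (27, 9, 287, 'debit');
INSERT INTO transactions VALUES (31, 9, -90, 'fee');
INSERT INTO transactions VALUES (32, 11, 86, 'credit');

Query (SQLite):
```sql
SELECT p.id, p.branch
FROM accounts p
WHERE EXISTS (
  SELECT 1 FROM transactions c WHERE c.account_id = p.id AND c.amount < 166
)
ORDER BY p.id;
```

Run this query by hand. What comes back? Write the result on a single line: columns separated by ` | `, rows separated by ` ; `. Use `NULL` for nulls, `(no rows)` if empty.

For each accounts row, check whether any transactions with matching account_id has amount < 166.
Keep rows where that is true.

8 | Quito ; 9 | Tokyo ; 11 | Tokyo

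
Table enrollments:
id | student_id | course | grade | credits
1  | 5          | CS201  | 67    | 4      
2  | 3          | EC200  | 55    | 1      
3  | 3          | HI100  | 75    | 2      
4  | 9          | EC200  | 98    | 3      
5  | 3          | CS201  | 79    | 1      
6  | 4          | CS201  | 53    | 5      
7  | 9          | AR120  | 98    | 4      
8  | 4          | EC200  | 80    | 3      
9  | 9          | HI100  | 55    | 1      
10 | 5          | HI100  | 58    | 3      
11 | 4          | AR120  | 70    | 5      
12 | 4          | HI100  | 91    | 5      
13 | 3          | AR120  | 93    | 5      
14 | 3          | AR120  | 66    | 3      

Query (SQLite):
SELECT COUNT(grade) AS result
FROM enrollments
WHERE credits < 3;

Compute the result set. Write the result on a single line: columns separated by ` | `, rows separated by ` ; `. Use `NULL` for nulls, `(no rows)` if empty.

Rows where credits < 3 → grade values: [55, 75, 79, 55].
COUNT(grade) counts non-NULL values → 4.

4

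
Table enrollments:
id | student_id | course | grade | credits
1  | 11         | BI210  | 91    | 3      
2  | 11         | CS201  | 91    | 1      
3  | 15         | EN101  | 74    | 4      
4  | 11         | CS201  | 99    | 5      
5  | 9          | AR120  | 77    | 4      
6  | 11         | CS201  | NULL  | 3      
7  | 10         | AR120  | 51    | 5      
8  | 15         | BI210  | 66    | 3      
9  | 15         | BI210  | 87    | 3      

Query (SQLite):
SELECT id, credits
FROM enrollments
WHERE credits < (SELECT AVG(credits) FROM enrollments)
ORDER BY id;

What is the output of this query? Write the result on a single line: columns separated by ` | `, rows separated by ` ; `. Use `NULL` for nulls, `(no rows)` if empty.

1 | 3 ; 2 | 1 ; 6 | 3 ; 8 | 3 ; 9 | 3

Scalar subquery: AVG(credits) over all enrollments rows = 3.444444 (≈; comparison uses full precision).
Keep rows where credits < that value.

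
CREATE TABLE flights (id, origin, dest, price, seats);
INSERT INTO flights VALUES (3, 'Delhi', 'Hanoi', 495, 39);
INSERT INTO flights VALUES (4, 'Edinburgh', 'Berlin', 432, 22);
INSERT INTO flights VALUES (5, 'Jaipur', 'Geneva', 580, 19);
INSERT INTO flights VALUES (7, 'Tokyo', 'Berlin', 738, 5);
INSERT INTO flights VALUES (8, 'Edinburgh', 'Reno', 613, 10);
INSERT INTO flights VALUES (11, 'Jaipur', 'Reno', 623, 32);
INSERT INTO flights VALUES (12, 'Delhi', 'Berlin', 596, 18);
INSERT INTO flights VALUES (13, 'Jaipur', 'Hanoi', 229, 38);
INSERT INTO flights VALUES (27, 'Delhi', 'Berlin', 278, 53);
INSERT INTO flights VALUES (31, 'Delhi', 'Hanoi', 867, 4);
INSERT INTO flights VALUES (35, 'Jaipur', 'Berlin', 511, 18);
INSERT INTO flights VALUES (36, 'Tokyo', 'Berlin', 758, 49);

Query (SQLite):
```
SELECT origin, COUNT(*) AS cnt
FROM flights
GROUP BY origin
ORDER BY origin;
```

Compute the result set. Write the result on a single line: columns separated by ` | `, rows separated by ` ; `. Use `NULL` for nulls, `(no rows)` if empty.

Partition flights by origin; compute COUNT(*) within each group.
  Delhi: ids {3, 12, 27, 31} → COUNT(*)=4
  Edinburgh: ids {4, 8} → COUNT(*)=2
  Jaipur: ids {5, 11, 13, 35} → COUNT(*)=4
  Tokyo: ids {7, 36} → COUNT(*)=2

Delhi | 4 ; Edinburgh | 2 ; Jaipur | 4 ; Tokyo | 2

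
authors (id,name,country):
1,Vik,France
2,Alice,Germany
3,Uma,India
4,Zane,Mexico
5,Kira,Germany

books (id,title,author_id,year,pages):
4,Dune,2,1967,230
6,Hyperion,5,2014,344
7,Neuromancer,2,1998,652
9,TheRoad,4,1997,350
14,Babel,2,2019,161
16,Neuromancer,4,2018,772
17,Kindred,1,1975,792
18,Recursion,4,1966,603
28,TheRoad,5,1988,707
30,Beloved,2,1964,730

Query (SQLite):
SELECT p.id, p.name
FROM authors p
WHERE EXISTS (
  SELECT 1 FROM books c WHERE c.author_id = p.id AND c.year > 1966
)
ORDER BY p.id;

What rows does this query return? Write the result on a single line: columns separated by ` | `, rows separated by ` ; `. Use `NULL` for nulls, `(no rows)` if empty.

1 | Vik ; 2 | Alice ; 4 | Zane ; 5 | Kira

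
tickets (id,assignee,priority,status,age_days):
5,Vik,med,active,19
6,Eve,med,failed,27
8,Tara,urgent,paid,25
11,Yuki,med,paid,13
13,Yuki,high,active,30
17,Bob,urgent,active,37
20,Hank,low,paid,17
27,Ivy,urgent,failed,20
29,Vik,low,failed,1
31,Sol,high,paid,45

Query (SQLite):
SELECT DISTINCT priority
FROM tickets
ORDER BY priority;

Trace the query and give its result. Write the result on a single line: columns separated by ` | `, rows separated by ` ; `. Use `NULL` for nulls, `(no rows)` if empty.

high ; low ; med ; urgent

Collect distinct priority values from tickets.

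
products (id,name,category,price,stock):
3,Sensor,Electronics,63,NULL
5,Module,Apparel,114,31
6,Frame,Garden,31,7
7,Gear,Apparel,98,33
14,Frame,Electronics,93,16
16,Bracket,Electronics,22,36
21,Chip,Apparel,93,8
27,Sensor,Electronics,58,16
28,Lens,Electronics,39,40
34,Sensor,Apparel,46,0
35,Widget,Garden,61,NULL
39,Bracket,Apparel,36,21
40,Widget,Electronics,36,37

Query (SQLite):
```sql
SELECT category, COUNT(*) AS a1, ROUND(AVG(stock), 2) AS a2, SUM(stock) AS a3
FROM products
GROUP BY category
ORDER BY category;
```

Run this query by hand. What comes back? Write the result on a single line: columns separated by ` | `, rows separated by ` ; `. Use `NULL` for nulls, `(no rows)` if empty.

Apparel | 5 | 18.6 | 93 ; Electronics | 6 | 29 | 145 ; Garden | 2 | 7 | 7

Group products by category.
Per group compute: COUNT(*), ROUND(AVG(stock), 2), SUM(stock).
  Apparel: ids {5, 7, 21, 34, 39} → COUNT(*)=5, ROUND(AVG(stock), 2)=18.6, SUM(stock)=93
  Electronics: ids {3, 14, 16, 27, 28, 40} → COUNT(*)=6, ROUND(AVG(stock), 2)=29, SUM(stock)=145
  Garden: ids {6, 35} → COUNT(*)=2, ROUND(AVG(stock), 2)=7, SUM(stock)=7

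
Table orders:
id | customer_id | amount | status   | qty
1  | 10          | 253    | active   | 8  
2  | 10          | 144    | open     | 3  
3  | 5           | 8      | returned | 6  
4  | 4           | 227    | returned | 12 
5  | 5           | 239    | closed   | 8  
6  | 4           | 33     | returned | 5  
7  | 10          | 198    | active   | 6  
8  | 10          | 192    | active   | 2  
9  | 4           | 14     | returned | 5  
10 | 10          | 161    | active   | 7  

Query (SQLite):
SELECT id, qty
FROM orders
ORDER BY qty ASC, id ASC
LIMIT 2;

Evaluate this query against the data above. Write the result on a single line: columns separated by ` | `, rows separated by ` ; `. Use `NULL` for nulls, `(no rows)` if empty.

8 | 2 ; 2 | 3

Sort by qty asc, tiebreak id asc: (2, id=8), (3, id=2), (5, id=6), (5, id=9), (6, id=3) …. Take first 2.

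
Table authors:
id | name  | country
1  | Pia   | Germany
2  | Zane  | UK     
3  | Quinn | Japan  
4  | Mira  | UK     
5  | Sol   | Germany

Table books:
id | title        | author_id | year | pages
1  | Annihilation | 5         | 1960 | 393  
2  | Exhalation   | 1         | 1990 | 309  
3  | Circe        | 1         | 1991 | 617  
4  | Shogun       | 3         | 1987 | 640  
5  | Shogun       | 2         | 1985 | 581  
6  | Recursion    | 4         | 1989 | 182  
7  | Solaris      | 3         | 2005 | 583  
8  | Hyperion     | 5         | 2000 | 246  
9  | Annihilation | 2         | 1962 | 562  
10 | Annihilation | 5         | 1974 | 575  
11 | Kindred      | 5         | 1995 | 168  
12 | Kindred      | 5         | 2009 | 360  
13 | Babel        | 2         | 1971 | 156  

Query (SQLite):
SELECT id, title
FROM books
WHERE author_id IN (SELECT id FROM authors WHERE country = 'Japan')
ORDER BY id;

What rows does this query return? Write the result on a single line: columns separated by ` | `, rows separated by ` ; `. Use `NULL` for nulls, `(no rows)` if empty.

4 | Shogun ; 7 | Solaris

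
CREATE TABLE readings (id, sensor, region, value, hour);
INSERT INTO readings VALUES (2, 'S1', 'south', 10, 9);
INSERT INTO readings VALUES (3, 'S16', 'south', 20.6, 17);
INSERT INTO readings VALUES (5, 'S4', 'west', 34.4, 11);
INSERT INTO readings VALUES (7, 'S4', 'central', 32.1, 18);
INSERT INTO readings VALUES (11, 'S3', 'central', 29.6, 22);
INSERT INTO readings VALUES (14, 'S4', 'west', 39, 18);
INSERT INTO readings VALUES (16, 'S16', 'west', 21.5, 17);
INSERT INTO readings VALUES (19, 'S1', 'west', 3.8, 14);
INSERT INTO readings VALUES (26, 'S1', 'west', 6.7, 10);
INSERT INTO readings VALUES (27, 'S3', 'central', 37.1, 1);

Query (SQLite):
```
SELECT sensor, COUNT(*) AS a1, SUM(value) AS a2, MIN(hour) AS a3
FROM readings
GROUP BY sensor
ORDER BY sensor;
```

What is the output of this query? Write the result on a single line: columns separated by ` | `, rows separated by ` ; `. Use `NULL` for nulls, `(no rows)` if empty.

Group readings by sensor.
Per group compute: COUNT(*), SUM(value), MIN(hour).
  S1: ids {2, 19, 26} → COUNT(*)=3, SUM(value)=20.5, MIN(hour)=9
  S16: ids {3, 16} → COUNT(*)=2, SUM(value)=42.1, MIN(hour)=17
  S3: ids {11, 27} → COUNT(*)=2, SUM(value)=66.7, MIN(hour)=1
  S4: ids {5, 7, 14} → COUNT(*)=3, SUM(value)=105.5, MIN(hour)=11

S1 | 3 | 20.5 | 9 ; S16 | 2 | 42.1 | 17 ; S3 | 2 | 66.7 | 1 ; S4 | 3 | 105.5 | 11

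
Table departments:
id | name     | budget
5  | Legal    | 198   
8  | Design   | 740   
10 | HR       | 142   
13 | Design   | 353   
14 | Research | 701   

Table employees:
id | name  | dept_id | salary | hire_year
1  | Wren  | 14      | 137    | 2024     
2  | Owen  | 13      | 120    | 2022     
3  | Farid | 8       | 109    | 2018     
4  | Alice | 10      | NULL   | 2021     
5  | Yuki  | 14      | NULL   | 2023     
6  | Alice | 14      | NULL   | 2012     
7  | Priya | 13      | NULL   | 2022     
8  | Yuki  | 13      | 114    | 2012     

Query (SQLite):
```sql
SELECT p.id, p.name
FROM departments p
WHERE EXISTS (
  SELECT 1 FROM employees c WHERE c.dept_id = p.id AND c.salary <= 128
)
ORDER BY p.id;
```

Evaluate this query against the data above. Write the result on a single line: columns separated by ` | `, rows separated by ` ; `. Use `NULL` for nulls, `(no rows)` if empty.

For each departments row, check whether any employees with matching dept_id has salary <= 128.
Keep rows where that is true.

8 | Design ; 13 | Design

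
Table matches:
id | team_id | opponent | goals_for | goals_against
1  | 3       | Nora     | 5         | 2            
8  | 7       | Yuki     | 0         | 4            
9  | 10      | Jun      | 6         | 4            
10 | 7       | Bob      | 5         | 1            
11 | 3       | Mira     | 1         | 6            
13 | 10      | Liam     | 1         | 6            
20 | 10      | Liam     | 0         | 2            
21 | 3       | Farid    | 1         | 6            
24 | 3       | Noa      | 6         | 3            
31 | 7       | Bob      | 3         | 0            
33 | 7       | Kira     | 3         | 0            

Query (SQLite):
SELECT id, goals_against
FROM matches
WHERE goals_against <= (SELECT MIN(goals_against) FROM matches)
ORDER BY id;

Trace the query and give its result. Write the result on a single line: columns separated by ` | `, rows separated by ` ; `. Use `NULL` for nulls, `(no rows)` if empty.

31 | 0 ; 33 | 0

Scalar subquery: MIN(goals_against) over all matches rows = 0.
Keep rows where goals_against <= that value.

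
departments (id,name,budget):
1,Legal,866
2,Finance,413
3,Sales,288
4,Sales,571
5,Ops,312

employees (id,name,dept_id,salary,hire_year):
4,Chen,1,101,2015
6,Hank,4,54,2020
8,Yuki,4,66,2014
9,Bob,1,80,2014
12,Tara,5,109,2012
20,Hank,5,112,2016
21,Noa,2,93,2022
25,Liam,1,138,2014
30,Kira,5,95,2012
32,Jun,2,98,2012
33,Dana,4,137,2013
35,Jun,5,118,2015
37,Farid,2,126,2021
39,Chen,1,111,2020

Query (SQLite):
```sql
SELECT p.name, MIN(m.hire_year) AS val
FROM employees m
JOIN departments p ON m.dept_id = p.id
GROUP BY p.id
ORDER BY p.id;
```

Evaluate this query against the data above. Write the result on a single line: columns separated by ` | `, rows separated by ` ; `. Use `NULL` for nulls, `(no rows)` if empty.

Legal | 2014 ; Finance | 2012 ; Sales | 2013 ; Ops | 2012

Join each employees row to its departments via dept_id.
Group joined rows by departments.id; compute MIN(m.hire_year) per group.
  1: ids {4, 9, 25, 39} → MIN(m.hire_year)=2014
  2: ids {21, 32, 37} → MIN(m.hire_year)=2012
  4: ids {6, 8, 33} → MIN(m.hire_year)=2013
  5: ids {12, 20, 30, 35} → MIN(m.hire_year)=2012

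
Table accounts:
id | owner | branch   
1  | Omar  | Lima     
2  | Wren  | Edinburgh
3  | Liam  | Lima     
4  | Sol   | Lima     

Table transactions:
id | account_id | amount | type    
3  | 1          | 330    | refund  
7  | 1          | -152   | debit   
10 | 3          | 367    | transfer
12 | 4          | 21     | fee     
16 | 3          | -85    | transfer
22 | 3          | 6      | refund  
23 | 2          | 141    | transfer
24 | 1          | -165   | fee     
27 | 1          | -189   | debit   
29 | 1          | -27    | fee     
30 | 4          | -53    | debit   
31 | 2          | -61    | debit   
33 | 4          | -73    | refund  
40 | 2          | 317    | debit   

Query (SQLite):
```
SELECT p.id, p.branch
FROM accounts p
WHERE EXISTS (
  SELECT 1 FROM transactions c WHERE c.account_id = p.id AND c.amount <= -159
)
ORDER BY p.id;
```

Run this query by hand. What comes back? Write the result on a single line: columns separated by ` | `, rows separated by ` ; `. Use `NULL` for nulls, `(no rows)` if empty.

For each accounts row, check whether any transactions with matching account_id has amount <= -159.
Keep rows where that is true.

1 | Lima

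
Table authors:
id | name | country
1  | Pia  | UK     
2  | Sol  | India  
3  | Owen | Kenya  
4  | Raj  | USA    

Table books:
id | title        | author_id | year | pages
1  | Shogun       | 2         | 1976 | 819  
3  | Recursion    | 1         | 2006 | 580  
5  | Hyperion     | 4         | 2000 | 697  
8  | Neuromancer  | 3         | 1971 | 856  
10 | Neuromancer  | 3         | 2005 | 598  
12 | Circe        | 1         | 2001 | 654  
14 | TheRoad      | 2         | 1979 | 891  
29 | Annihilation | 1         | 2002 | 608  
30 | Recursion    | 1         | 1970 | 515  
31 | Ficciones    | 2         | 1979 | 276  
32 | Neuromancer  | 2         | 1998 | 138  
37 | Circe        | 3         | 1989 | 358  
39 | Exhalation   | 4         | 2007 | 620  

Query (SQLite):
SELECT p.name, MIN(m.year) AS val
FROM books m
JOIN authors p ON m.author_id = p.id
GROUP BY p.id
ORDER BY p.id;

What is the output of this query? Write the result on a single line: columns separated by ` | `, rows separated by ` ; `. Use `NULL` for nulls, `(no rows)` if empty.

Join each books row to its authors via author_id.
Group joined rows by authors.id; compute MIN(m.year) per group.
  1: ids {3, 12, 29, 30} → MIN(m.year)=1970
  2: ids {1, 14, 31, 32} → MIN(m.year)=1976
  3: ids {8, 10, 37} → MIN(m.year)=1971
  4: ids {5, 39} → MIN(m.year)=2000

Pia | 1970 ; Sol | 1976 ; Owen | 1971 ; Raj | 2000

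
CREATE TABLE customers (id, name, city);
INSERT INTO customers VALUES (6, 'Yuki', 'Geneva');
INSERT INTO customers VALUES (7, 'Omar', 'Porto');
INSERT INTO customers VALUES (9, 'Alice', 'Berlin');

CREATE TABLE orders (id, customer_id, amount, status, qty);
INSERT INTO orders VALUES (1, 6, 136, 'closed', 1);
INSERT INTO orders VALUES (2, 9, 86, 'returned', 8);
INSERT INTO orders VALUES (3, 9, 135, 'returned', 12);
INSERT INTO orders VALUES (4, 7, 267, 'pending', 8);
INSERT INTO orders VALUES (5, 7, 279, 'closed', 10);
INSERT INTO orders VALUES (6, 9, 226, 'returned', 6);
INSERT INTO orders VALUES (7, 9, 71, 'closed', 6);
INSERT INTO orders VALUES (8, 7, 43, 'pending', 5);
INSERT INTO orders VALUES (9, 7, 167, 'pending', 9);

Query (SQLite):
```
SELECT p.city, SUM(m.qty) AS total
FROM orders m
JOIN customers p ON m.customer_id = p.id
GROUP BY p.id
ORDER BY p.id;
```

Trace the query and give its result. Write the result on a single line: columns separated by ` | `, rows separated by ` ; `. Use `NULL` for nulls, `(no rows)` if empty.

Geneva | 1 ; Porto | 32 ; Berlin | 32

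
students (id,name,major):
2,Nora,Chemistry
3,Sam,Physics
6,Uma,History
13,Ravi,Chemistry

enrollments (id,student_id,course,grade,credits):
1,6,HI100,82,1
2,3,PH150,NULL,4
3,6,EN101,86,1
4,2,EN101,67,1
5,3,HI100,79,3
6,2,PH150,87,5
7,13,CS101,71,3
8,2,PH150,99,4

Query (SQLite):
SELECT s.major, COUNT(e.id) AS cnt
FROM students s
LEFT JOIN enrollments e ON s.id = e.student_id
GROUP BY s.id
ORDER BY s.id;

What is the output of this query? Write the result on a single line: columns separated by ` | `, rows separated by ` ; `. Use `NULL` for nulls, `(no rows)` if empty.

Chemistry | 3 ; Physics | 2 ; History | 2 ; Chemistry | 1

LEFT JOIN keeps every students row; unmatched ones get NULL for enrollments columns.
Group by students.id and compute COUNT(e.id). COUNT(col) of an all-NULL group is 0.
  2: ids {4, 6, 8} → COUNT(e.id)=3
  3: ids {2, 5} → COUNT(e.id)=2
  6: ids {1, 3} → COUNT(e.id)=2
  13: ids {7} → COUNT(e.id)=1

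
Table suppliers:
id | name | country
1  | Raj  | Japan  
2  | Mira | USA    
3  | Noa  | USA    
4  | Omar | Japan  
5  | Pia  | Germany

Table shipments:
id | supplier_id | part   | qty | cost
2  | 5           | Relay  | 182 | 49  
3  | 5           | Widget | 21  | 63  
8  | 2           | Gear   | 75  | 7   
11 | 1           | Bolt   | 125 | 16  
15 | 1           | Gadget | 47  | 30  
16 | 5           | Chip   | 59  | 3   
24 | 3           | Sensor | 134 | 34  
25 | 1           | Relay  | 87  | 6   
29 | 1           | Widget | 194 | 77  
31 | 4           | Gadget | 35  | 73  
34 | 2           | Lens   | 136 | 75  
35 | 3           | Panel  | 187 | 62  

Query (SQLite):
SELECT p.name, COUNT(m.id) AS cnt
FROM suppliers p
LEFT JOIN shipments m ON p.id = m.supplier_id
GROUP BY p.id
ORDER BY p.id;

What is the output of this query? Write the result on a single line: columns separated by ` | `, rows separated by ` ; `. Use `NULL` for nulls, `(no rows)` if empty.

LEFT JOIN keeps every suppliers row; unmatched ones get NULL for shipments columns.
Group by suppliers.id and compute COUNT(m.id). COUNT(col) of an all-NULL group is 0.
  1: ids {11, 15, 25, 29} → COUNT(m.id)=4
  2: ids {8, 34} → COUNT(m.id)=2
  3: ids {24, 35} → COUNT(m.id)=2
  4: ids {31} → COUNT(m.id)=1
  5: ids {2, 3, 16} → COUNT(m.id)=3

Raj | 4 ; Mira | 2 ; Noa | 2 ; Omar | 1 ; Pia | 3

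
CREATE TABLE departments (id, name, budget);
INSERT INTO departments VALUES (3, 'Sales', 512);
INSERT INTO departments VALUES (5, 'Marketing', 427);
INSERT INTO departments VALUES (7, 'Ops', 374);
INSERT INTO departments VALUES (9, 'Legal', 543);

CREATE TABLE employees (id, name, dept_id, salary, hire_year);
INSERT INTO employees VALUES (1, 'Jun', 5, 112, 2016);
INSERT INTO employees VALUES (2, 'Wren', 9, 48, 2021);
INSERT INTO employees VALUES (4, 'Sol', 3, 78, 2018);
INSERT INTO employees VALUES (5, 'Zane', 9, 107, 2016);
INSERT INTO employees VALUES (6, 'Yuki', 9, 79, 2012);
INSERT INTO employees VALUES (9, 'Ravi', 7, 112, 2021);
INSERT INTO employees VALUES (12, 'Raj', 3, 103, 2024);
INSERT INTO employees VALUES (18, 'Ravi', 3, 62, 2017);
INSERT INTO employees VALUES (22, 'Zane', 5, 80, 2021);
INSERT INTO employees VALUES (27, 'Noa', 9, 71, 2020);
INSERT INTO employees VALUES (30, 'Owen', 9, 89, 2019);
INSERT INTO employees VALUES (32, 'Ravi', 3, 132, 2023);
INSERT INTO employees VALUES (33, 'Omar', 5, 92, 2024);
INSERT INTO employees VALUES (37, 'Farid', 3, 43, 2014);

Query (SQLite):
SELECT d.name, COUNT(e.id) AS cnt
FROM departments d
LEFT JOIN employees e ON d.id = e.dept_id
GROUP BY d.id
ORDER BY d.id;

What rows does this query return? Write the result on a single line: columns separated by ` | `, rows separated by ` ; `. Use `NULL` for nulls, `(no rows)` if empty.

Sales | 5 ; Marketing | 3 ; Ops | 1 ; Legal | 5

LEFT JOIN keeps every departments row; unmatched ones get NULL for employees columns.
Group by departments.id and compute COUNT(e.id). COUNT(col) of an all-NULL group is 0.
  3: ids {4, 12, 18, 32, 37} → COUNT(e.id)=5
  5: ids {1, 22, 33} → COUNT(e.id)=3
  7: ids {9} → COUNT(e.id)=1
  9: ids {2, 5, 6, 27, 30} → COUNT(e.id)=5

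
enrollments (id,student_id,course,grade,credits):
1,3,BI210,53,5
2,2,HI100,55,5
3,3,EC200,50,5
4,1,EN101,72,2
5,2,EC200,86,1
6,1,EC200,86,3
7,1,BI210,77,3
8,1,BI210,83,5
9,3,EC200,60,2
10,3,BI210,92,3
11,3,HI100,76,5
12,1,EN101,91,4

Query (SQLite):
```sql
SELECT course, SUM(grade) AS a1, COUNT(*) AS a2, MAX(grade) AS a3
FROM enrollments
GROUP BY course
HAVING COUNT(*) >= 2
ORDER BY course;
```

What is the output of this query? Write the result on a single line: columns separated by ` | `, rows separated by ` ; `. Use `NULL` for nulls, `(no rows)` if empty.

Group enrollments by course.
Per group compute: SUM(grade), COUNT(*), MAX(grade).
HAVING: drop groups with fewer than 2 rows.
  BI210: ids {1, 7, 8, 10} → SUM(grade)=305, COUNT(*)=4, MAX(grade)=92
  EC200: ids {3, 5, 6, 9} → SUM(grade)=282, COUNT(*)=4, MAX(grade)=86
  EN101: ids {4, 12} → SUM(grade)=163, COUNT(*)=2, MAX(grade)=91
  HI100: ids {2, 11} → SUM(grade)=131, COUNT(*)=2, MAX(grade)=76

BI210 | 305 | 4 | 92 ; EC200 | 282 | 4 | 86 ; EN101 | 163 | 2 | 91 ; HI100 | 131 | 2 | 76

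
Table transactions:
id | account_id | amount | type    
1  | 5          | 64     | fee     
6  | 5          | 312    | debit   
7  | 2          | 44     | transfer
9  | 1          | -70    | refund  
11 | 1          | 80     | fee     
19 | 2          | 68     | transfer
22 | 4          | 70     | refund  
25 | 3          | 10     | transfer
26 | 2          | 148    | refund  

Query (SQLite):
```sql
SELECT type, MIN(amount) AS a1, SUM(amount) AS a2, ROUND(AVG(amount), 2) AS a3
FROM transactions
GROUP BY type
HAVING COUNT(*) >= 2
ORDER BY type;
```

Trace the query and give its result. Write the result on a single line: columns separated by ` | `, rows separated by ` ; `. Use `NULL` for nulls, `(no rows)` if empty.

Group transactions by type.
Per group compute: MIN(amount), SUM(amount), ROUND(AVG(amount), 2).
HAVING: drop groups with fewer than 2 rows.
  debit: ids {6} → MIN(amount)=312, SUM(amount)=312, ROUND(AVG(amount), 2)=312
  fee: ids {1, 11} → MIN(amount)=64, SUM(amount)=144, ROUND(AVG(amount), 2)=72
  refund: ids {9, 22, 26} → MIN(amount)=-70, SUM(amount)=148, ROUND(AVG(amount), 2)=49.33
  transfer: ids {7, 19, 25} → MIN(amount)=10, SUM(amount)=122, ROUND(AVG(amount), 2)=40.67

fee | 64 | 144 | 72 ; refund | -70 | 148 | 49.33 ; transfer | 10 | 122 | 40.67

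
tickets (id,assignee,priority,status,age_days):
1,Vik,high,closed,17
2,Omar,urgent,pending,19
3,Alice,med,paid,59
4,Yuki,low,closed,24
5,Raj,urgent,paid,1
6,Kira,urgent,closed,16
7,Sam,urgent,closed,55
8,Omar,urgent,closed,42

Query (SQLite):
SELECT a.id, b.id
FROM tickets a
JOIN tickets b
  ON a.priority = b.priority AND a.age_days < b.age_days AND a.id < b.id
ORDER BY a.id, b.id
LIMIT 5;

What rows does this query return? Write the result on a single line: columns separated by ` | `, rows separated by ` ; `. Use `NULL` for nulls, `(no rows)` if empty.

Pairs (a,b) with same priority, a.age_days < b.age_days, a.id < b.id.
priority groups: high:{1} low:{4} med:{3} urgent:{2,5,6,7,8}
Ordered by (a.id, b.id); first 5.

2 | 7 ; 2 | 8 ; 5 | 6 ; 5 | 7 ; 5 | 8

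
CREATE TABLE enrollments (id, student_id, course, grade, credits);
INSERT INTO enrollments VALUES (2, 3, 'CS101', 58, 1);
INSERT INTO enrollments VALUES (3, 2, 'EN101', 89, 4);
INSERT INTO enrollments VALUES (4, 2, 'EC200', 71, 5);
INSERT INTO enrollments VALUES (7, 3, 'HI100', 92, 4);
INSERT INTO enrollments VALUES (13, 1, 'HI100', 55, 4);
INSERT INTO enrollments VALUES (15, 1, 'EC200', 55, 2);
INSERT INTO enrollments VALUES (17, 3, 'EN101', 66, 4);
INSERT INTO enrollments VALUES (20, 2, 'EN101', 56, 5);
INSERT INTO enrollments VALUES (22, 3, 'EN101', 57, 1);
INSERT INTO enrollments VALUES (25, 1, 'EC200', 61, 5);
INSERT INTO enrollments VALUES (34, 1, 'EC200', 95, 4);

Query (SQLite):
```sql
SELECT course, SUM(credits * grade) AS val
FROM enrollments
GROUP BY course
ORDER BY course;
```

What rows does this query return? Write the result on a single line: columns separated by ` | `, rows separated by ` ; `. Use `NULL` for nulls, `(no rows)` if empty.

For each row compute credits * grade.
Group by course; take SUM of the expression per group.
  CS101: ids {2} → SUM(credits * grade)=58
  EC200: ids {4, 15, 25, 34} → SUM(credits * grade)=1150
  EN101: ids {3, 17, 20, 22} → SUM(credits * grade)=957
  HI100: ids {7, 13} → SUM(credits * grade)=588

CS101 | 58 ; EC200 | 1150 ; EN101 | 957 ; HI100 | 588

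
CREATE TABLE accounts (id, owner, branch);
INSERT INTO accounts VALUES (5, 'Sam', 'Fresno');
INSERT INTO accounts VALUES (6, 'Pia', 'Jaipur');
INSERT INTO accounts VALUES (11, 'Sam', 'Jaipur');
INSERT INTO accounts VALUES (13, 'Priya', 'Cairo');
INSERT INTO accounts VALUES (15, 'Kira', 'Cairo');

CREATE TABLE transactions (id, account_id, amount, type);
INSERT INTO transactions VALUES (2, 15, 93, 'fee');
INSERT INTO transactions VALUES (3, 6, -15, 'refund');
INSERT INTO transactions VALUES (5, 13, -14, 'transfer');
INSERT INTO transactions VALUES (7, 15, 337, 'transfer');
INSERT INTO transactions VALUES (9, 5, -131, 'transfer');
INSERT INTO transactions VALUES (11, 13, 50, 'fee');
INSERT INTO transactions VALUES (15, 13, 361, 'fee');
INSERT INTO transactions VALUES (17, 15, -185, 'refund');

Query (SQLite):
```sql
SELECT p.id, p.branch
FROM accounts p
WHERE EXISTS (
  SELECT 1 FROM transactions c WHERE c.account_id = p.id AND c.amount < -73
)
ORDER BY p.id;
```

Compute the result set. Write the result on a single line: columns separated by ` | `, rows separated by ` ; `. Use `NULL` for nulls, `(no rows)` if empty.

For each accounts row, check whether any transactions with matching account_id has amount < -73.
Keep rows where that is true.

5 | Fresno ; 15 | Cairo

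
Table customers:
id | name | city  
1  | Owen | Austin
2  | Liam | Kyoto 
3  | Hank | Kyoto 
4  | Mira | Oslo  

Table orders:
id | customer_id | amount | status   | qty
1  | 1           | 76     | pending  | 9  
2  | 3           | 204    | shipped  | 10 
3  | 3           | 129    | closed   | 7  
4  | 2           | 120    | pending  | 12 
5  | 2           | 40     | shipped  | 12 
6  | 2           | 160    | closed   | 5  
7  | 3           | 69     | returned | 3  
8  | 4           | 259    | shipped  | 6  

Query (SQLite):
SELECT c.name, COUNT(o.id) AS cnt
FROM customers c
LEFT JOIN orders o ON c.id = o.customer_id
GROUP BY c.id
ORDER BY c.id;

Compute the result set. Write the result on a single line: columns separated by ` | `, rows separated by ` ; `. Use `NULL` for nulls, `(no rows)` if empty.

LEFT JOIN keeps every customers row; unmatched ones get NULL for orders columns.
Group by customers.id and compute COUNT(o.id). COUNT(col) of an all-NULL group is 0.
  1: ids {1} → COUNT(o.id)=1
  2: ids {4, 5, 6} → COUNT(o.id)=3
  3: ids {2, 3, 7} → COUNT(o.id)=3
  4: ids {8} → COUNT(o.id)=1

Owen | 1 ; Liam | 3 ; Hank | 3 ; Mira | 1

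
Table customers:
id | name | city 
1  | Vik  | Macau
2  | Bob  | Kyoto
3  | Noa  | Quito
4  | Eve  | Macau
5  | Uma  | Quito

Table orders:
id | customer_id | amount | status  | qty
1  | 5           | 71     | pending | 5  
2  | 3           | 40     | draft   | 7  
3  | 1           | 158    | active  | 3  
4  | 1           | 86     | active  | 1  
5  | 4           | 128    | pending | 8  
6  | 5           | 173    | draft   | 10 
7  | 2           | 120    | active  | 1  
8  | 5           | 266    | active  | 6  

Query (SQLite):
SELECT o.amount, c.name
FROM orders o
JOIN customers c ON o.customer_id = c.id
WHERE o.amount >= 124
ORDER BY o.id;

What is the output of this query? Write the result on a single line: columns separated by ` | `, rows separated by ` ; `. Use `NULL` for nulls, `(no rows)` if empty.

158 | Vik ; 128 | Eve ; 173 | Uma ; 266 | Uma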